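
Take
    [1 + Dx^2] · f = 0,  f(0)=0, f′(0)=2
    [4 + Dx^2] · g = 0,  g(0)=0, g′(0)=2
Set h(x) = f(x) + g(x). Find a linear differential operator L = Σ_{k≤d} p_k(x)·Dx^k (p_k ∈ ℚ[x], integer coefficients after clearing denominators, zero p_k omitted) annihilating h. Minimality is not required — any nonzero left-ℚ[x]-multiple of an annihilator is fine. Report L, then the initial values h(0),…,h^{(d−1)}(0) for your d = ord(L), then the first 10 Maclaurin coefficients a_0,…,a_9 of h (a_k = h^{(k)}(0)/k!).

f: a_k = 0, 2, 0, -1/3, 0, 1/60, 0, -1/2520, 0, 1/181440, …
g: a_k = 0, 2, 0, -4/3, 0, 4/15, 0, -8/315, 0, 4/2835, …
Weyl lclm of L_f,L_g ⇒ L₀ (ord ≤ 4).
L = 4 + 5·Dx^2 + Dx^4  (order 4).
h: a_k = 0, 4, 0, -5/3, 0, 17/60, 0, -13/504, 0, 257/181440, …
ICs: h(0) = 0, h′(0) = 4, h′′(0) = 0, h′′′(0) = -10.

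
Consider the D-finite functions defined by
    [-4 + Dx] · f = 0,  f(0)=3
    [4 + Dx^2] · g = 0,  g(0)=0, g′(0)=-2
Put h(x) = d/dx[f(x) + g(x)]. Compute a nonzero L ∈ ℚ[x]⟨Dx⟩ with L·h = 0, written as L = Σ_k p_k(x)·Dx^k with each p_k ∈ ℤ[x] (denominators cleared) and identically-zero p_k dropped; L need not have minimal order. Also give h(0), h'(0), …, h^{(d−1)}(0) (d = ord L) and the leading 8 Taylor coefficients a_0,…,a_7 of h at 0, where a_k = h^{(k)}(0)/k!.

L = 16 - 4·Dx + 4·Dx^2 - Dx^3  (order 3).
h: a_k = 10, 48, 100, 128, 380/3, 512/5, 616/9, 4096/105, …
ICs: h(0) = 10, h′(0) = 48, h′′(0) = 200.

f: a_k = 3, 12, 24, 32, 32, 128/5, 256/15, 1024/105, …
g: a_k = 0, -2, 0, 4/3, 0, -4/15, 0, 8/315, …
f+g: L₀ = lclm(L_f,L_g), ord ≤ 1+2.
Differentiate: ansatz ord ≤ ord L₀ ⇒ L.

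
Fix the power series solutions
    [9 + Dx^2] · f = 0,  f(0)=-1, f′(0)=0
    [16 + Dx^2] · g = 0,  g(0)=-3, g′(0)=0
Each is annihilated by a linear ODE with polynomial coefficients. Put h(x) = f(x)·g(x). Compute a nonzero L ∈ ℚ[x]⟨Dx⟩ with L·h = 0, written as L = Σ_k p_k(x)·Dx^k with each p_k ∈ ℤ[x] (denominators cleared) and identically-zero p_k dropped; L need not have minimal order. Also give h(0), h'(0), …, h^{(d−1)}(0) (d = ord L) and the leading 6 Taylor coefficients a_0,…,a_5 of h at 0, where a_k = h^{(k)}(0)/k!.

L = 49 + 50·Dx^2 + Dx^4  (order 4).
h: a_k = 3, 0, -75/2, 0, 1201/8, 0, …
ICs: h(0) = 3, h′(0) = 0, h′′(0) = -75, h′′′(0) = 0.

f: a_k = -1, 0, 9/2, 0, -27/8, 0, …
g: a_k = -3, 0, 24, 0, -32, 0, …
h₀=f·g: eliminate ⇒ L₀, order ≤ 2·2.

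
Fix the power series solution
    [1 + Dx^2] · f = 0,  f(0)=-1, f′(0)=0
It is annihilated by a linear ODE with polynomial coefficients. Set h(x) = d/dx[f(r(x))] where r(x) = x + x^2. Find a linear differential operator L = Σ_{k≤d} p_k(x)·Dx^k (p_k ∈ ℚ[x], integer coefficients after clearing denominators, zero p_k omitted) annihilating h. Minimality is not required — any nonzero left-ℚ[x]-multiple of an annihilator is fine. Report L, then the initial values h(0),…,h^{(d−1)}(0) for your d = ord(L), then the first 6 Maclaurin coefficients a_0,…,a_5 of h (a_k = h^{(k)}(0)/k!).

L = (13 + 8·x + 24·x^2 + 32·x^3 + 16·x^4) + (-6 - 12·x)·Dx + (1 + 4·x + 4·x^2)·Dx^2  (order 2).
h: a_k = 0, 1, 3, 11/6, -5/6, -179/120, …
ICs: h(0) = 0, h′(0) = 1.

f: a_k = -1, 0, 1/2, 0, -1/24, 0, …
h₀=f(r): pull back L_f along r ⇒ L₀.
Differentiate: ansatz ord ≤ ord L₀ ⇒ L.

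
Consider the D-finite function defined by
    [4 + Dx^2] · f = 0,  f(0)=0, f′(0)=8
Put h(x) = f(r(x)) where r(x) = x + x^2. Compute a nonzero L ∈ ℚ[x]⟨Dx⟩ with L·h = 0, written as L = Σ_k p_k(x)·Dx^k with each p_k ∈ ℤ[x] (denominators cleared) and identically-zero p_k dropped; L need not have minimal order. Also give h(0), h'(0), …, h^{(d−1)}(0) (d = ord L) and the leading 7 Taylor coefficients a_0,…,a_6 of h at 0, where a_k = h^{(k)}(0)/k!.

L = (4 + 24·x + 48·x^2 + 32·x^3) - 2·Dx + (1 + 2·x)·Dx^2  (order 2).
h: a_k = 0, 8, 8, -16/3, -16, -224/15, 0, …
ICs: h(0) = 0, h′(0) = 8.

f: a_k = 0, 8, 0, -16/3, 0, 16/15, 0, …
L₀ from L_f via x↦r, Dx↦r'^{-1}Dx.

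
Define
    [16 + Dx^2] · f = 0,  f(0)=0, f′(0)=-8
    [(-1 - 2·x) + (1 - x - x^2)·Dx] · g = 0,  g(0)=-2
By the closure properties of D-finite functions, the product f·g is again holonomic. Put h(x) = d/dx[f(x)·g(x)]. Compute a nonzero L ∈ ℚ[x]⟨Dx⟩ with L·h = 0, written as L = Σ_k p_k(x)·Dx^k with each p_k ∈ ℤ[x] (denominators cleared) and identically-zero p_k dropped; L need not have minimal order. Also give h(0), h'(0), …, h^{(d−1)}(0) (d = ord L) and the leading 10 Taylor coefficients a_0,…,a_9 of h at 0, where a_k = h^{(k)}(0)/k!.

L = (54 - 256·x - 128·x^2 + 256·x^3 + 128·x^4) + (-13 - 10·x + 48·x^2 + 32·x^3)·Dx + (7 - 15·x - 7·x^2 + 16·x^3 + 8·x^4)·Dx^2  (order 2).
h: a_k = 16, 32, -32, 64/3, 144, 1024/5, 15728/45, 42368/63, 388064/315, 1252768/567, …
ICs: h(0) = 16, h′(0) = 32.

f: a_k = 0, -8, 0, 64/3, 0, -256/15, 0, 2048/315, 0, -4096/2835, …
g: a_k = -2, -2, -4, -6, -10, -16, -26, -42, -68, -110, …
L₀ := L_f ⊗_s L_g (sym. prod.), ord ≤ 2.
Differentiate: ansatz ord ≤ ord L₀ ⇒ L.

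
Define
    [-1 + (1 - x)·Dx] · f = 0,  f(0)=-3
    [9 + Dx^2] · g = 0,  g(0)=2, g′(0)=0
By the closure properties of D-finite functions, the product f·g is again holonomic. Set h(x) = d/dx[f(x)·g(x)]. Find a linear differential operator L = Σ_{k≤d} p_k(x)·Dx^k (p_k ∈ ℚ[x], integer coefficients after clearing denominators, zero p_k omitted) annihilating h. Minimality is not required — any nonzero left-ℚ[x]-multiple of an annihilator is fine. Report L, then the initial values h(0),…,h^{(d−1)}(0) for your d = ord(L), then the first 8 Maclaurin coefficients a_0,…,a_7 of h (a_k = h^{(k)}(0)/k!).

f: a_k = -3, -3, -3, -3, -3, -3, -3, -3, …
g: a_k = 2, 0, -9, 0, 27/4, 0, -81/40, 0, …
h₀=f·g: eliminate ⇒ L₀, order ≤ 1·2.
Differentiate: ansatz ord ≤ ord L₀ ⇒ L.
L = (7 - 18·x + 9·x^2) + (-2 + 2·x)·Dx + (1 - 2·x + x^2)·Dx^2  (order 2).
h: a_k = -6, 42, 63, 3, 15/4, 819/20, 1911/40, 13101/280, …
ICs: h(0) = -6, h′(0) = 42.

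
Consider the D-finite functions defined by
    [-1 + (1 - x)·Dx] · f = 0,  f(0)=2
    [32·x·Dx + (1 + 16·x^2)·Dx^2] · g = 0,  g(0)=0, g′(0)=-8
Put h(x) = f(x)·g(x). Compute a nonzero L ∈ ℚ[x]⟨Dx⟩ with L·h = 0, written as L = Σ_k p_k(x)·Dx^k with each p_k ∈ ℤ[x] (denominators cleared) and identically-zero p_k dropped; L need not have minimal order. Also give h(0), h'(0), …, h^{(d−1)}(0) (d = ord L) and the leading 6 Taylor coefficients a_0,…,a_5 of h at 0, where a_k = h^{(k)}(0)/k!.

L = 32·x + (2 - 32·x + 64·x^2)·Dx + (-1 + x - 16·x^2 + 16·x^3)·Dx^2  (order 2).
h: a_k = 0, -16, -16, 208/3, 208/3, -11248/15, …
ICs: h(0) = 0, h′(0) = -16.

f: a_k = 2, 2, 2, 2, 2, 2, …
g: a_k = 0, -8, 0, 128/3, 0, -2048/5, …
Sym-product of L_f,L_g gives L₀ (≤ ord 2).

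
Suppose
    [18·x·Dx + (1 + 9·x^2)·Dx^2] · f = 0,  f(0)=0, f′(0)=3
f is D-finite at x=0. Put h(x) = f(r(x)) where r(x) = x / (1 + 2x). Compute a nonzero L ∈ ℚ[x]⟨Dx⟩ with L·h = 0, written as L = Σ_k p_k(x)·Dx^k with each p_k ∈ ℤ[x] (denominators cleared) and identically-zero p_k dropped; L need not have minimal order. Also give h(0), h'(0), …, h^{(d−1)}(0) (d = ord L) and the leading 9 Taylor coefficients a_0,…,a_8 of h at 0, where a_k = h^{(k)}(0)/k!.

f: a_k = 0, 3, 0, -9, 0, 243/5, 0, -2187/7, 0, …
L₀ from L_f via x↦r, Dx↦r'^{-1}Dx.
L = (4 + 26·x)·Dx + (1 + 4·x + 13·x^2)·Dx^2  (order 2).
h: a_k = 0, 3, -6, 3, 30, -597/5, 138, 4449/7, -3570, …
ICs: h(0) = 0, h′(0) = 3.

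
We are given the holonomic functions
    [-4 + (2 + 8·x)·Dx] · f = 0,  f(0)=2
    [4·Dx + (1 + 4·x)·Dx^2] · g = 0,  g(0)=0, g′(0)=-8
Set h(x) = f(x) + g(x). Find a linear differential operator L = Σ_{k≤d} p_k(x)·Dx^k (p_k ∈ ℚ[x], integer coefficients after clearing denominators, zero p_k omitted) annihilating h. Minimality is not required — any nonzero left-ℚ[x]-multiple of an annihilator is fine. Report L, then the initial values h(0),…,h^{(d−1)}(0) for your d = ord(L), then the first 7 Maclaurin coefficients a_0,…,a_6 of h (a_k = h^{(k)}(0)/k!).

L = 8·Dx + (10 + 40·x)·Dx^2 + (1 + 8·x + 16·x^2)·Dx^3  (order 3).
h: a_k = 2, -4, 12, -104/3, 108, -1768/5, 3592/3, …
ICs: h(0) = 2, h′(0) = -4, h′′(0) = 24.

f: a_k = 2, 4, -4, 8, -20, 56, -168, …
g: a_k = 0, -8, 16, -128/3, 128, -2048/5, 4096/3, …
Weyl lclm of L_f,L_g ⇒ L₀ (ord ≤ 3).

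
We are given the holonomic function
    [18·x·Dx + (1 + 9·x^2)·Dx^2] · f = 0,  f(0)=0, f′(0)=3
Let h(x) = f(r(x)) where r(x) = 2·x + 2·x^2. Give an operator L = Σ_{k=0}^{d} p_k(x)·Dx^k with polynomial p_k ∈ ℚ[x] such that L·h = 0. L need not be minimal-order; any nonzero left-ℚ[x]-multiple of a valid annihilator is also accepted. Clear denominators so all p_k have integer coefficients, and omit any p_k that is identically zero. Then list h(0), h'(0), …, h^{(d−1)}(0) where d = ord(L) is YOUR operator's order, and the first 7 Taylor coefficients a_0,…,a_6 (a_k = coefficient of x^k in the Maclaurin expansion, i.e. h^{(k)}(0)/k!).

L = (-2 + 72·x + 288·x^2 + 432·x^3 + 216·x^4)·Dx + (1 + 2·x + 36·x^2 + 144·x^3 + 180·x^4 + 72·x^5)·Dx^2  (order 2).
h: a_k = 0, 6, 6, -72, -216, 6696/5, 7704, …
ICs: h(0) = 0, h′(0) = 6.

f: a_k = 0, 3, 0, -9, 0, 243/5, 0, …
h₀=f(r): pull back L_f along r ⇒ L₀.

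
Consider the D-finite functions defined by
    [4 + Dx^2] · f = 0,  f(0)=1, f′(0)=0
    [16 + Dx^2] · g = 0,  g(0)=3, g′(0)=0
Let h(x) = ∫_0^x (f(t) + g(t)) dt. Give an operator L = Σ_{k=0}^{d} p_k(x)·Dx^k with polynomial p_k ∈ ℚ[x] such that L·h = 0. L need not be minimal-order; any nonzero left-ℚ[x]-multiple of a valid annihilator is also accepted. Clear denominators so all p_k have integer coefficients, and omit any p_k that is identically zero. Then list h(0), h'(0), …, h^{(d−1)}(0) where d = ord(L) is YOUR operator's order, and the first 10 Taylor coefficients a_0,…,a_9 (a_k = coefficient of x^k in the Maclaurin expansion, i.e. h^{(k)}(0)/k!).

L = 64·Dx + 20·Dx^3 + Dx^5  (order 5).
h: a_k = 0, 4, 0, -26/3, 0, 98/15, 0, -772/315, 0, 1538/2835, …
ICs: h(0) = 0, h′(0) = 4, h′′(0) = 0, h′′′(0) = -52, h′′′′(0) = 0.

f: a_k = 1, 0, -2, 0, 2/3, 0, -4/45, 0, 2/315, 0, …
g: a_k = 3, 0, -24, 0, 32, 0, -256/15, 0, 512/105, 0, …
L₀ := lclm(L_f,L_g); ord L₀ ≤ 2+2.
∫: right-multiply L₀ by Dx.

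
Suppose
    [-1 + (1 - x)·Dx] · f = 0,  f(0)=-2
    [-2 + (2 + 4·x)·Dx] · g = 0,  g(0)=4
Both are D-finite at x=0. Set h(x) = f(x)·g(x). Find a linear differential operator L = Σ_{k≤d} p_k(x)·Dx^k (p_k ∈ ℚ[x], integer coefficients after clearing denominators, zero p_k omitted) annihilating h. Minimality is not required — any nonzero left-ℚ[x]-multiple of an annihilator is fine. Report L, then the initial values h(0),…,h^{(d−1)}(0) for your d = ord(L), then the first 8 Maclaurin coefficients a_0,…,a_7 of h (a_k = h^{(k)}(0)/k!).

f: a_k = -2, -2, -2, -2, -2, -2, -2, -2, …
g: a_k = 4, 4, -2, 2, -5/2, 7/2, -21/4, 33/4, …
Sym-product of L_f,L_g gives L₀ (≤ ord 1).
L = (2 + x) + (-1 - x + 2·x^2)·Dx  (order 1).
h: a_k = -8, -16, -12, -16, -11, -18, -15/2, -24, …
ICs: h(0) = -8.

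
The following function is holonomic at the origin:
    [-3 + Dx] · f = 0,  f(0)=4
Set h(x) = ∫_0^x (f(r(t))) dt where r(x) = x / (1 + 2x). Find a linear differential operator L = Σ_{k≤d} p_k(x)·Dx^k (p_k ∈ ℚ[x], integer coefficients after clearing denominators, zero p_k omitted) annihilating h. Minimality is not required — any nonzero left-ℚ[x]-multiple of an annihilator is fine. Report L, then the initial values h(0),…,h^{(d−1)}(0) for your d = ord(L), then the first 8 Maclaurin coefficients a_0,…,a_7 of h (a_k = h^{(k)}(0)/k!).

f: a_k = 4, 12, 18, 18, 27/2, 81/10, 81/20, 243/140, …
L₀ from L_f via x↦r, Dx↦r'^{-1}Dx.
h=∫h₀ ⇒ L = L₀·Dx.
L = -3·Dx + (1 + 4·x + 4·x^2)·Dx^2  (order 2).
h: a_k = 0, 4, 6, -2, -3/2, 51/10, -173/20, 1581/140, …
ICs: h(0) = 0, h′(0) = 4.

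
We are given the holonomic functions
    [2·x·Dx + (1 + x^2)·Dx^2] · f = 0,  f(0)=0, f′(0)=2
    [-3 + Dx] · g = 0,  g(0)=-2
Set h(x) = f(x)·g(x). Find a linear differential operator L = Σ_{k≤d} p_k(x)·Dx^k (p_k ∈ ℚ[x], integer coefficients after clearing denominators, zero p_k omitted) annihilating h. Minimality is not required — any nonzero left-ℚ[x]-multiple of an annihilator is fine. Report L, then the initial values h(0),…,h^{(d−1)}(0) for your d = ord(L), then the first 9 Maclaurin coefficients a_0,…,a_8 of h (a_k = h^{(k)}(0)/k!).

L = (9 - 6·x + 9·x^2) + (-6 + 2·x - 6·x^2)·Dx + (1 + x^2)·Dx^2  (order 2).
h: a_k = 0, -4, -12, -50/3, -14, -83/10, -9/2, -361/140, -129/140, …
ICs: h(0) = 0, h′(0) = -4.

f: a_k = 0, 2, 0, -2/3, 0, 2/5, 0, -2/7, 0, …
g: a_k = -2, -6, -9, -9, -27/4, -81/20, -81/40, -243/280, -729/2240, …
Product ⇒ symmetric product L₀, ord ≤ 2.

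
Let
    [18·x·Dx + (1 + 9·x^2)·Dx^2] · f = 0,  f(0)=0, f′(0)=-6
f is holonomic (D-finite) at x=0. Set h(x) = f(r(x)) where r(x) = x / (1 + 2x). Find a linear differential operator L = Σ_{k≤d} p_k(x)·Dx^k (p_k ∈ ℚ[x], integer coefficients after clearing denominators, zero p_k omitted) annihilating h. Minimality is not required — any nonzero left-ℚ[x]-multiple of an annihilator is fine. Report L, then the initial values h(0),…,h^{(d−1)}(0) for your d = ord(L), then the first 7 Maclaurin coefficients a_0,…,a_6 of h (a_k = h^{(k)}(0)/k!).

L = (4 + 26·x)·Dx + (1 + 4·x + 13·x^2)·Dx^2  (order 2).
h: a_k = 0, -6, 12, -6, -60, 1194/5, -276, …
ICs: h(0) = 0, h′(0) = -6.

f: a_k = 0, -6, 0, 18, 0, -486/5, 0, …
h₀=f(r): pull back L_f along r ⇒ L₀.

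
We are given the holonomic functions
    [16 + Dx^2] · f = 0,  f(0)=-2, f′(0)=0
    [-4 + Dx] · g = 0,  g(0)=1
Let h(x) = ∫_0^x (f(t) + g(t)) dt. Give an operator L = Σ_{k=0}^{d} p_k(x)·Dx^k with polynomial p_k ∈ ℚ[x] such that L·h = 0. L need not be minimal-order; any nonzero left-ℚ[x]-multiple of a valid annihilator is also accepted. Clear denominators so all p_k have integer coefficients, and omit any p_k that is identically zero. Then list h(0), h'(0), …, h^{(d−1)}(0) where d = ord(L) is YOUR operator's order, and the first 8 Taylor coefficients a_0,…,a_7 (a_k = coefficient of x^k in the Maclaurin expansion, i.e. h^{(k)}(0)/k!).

L = -64·Dx + 16·Dx^2 - 4·Dx^3 + Dx^4  (order 4).
h: a_k = 0, -1, 2, 8, 8/3, -32/15, 64/45, 256/105, …
ICs: h(0) = 0, h′(0) = -1, h′′(0) = 4, h′′′(0) = 48.

f: a_k = -2, 0, 16, 0, -64/3, 0, 512/45, 0, …
g: a_k = 1, 4, 8, 32/3, 32/3, 128/15, 256/45, 1024/315, …
Weyl lclm of L_f,L_g ⇒ L₀ (ord ≤ 3).
h=∫h₀ ⇒ L = L₀·Dx.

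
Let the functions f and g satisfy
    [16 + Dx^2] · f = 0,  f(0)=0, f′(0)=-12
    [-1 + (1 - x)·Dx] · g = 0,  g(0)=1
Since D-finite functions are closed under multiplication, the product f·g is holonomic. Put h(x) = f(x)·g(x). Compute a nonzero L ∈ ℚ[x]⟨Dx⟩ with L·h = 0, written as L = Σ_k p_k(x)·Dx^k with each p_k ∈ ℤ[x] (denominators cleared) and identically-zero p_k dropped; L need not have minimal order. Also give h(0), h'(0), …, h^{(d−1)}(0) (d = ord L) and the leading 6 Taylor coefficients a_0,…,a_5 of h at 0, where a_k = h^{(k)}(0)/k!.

f: a_k = 0, -12, 0, 32, 0, -128/5, …
g: a_k = 1, 1, 1, 1, 1, 1, …
h₀=f·g: eliminate ⇒ L₀, order ≤ 2·1.
L = (-16 + 16·x) + 2·Dx + (-1 + x)·Dx^2  (order 2).
h: a_k = 0, -12, -12, 20, 20, -28/5, …
ICs: h(0) = 0, h′(0) = -12.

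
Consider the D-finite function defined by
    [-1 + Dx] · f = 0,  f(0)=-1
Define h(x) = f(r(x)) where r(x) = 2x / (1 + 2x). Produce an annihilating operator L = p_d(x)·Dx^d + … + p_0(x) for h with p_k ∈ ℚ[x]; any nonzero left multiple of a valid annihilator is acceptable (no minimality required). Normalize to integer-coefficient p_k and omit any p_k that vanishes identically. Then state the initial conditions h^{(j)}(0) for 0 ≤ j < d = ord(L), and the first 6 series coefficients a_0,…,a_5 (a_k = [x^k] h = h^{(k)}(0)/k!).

L = -2 + (1 + 4·x + 4·x^2)·Dx  (order 1).
h: a_k = -1, -2, 2, -4/3, -2/3, 76/15, …
ICs: h(0) = -1.

f: a_k = -1, -1, -1/2, -1/6, -1/24, -1/120, …
L₀ from L_f via x↦r, Dx↦r'^{-1}Dx.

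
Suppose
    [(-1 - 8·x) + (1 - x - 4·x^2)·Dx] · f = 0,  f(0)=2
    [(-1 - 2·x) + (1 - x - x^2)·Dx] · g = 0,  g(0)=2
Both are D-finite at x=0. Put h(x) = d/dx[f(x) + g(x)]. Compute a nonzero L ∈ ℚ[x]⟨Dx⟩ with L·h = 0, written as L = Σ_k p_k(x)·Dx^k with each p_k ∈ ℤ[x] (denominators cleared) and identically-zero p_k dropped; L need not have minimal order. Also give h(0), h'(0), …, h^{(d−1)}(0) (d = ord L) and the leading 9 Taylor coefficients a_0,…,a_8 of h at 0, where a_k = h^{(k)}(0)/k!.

f: a_k = 2, 2, 10, 18, 58, 130, 362, 882, 2330, …
g: a_k = 2, 2, 4, 6, 10, 16, 26, 42, 68, …
Weyl lclm of L_f,L_g ⇒ L₀ (ord ≤ 2).
Differentiate: ansatz ord ≤ ord L₀ ⇒ L.
L = (-6 - 216·x - 240·x^2 - 984·x^3 - 1554·x^4 - 1440·x^5 + 576·x^6) + (6 + 54·x + 66·x^2 + 144·x^3 - 177·x^4 - 1506·x^5 - 672·x^6 + 384·x^7)·Dx + (-1 + 2·x - 11·x^2 - 2·x^3 + 122·x^4 + 9·x^5 - 243·x^6 - 48·x^7 + 48·x^8)·Dx^2  (order 2).
h: a_k = 4, 28, 72, 272, 730, 2328, 6468, 19184, 53712, …
ICs: h(0) = 4, h′(0) = 28.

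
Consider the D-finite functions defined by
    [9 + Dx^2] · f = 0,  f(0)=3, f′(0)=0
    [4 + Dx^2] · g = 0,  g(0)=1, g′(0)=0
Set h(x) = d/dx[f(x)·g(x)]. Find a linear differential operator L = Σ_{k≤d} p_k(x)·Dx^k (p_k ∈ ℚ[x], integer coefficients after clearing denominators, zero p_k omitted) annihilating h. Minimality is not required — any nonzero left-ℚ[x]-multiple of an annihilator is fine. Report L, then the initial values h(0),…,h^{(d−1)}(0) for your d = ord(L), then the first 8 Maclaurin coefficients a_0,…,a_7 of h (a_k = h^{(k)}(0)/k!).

L = 25 + 26·Dx^2 + Dx^4  (order 4).
h: a_k = 0, -39, 0, 313/2, 0, -7813/40, 0, 195313/1680, …
ICs: h(0) = 0, h′(0) = -39, h′′(0) = 0, h′′′(0) = 939.

f: a_k = 3, 0, -27/2, 0, 81/8, 0, -243/80, 0, …
g: a_k = 1, 0, -2, 0, 2/3, 0, -4/45, 0, …
f·g: L₀ = L_f ⊗_s L_g, ord ≤ 2·2.
h=h₀': d/dx-closure on L₀ ⇒ L.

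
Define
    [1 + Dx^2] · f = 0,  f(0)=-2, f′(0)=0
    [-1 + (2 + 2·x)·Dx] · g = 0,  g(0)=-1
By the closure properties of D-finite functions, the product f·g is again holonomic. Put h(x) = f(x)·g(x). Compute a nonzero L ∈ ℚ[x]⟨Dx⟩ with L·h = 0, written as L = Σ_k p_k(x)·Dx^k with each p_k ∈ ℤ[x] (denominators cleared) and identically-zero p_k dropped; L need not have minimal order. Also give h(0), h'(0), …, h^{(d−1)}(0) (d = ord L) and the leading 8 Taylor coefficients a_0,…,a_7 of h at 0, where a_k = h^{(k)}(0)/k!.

L = (7 + 8·x + 4·x^2) + (-4 - 4·x)·Dx + (4 + 8·x + 4·x^2)·Dx^2  (order 2).
h: a_k = 2, 1, -5/4, -3/8, 25/192, 13/384, -349/23040, 401/46080, …
ICs: h(0) = 2, h′(0) = 1.

f: a_k = -2, 0, 1, 0, -1/12, 0, 1/360, 0, …
g: a_k = -1, -1/2, 1/8, -1/16, 5/128, -7/256, 21/1024, -33/2048, …
h₀=f·g: eliminate ⇒ L₀, order ≤ 2·1.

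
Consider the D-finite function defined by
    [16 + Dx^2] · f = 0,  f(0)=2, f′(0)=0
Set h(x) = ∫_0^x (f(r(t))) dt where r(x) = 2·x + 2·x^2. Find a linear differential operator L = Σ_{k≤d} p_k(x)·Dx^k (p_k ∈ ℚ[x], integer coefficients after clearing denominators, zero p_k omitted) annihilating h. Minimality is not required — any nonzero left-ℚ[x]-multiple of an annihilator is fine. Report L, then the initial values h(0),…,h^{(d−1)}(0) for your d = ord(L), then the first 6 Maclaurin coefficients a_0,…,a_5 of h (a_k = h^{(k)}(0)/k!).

L = (64 + 384·x + 768·x^2 + 512·x^3)·Dx - 2·Dx^2 + (1 + 2·x)·Dx^3  (order 3).
h: a_k = 0, 2, 0, -64/3, -32, 832/15, …
ICs: h(0) = 0, h′(0) = 2, h′′(0) = 0.

f: a_k = 2, 0, -16, 0, 64/3, 0, …
Change of var in L_f (x↦r) gives L₀.
Integrate: L := L₀·Dx.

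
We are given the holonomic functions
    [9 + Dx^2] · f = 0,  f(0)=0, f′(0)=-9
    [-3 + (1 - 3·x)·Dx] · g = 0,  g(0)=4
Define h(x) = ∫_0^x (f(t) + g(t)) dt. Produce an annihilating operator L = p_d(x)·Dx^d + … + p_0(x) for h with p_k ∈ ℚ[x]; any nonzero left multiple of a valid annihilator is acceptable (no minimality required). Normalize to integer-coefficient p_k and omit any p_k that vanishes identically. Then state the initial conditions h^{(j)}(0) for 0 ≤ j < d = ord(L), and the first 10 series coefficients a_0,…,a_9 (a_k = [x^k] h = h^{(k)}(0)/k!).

f: a_k = 0, -9, 0, 27/2, 0, -243/40, 0, 729/560, 0, -729/4480, …
g: a_k = 4, 12, 36, 108, 324, 972, 2916, 8748, 26244, 78732, …
Weyl lclm of L_f,L_g ⇒ L₀ (ord ≤ 3).
∫: right-multiply L₀ by Dx.
L = (-63 + 54·x - 81·x^2)·Dx + (9 - 45·x + 81·x^2 - 81·x^3)·Dx^2 + (-7 + 6·x - 9·x^2)·Dx^3 + (1 - 5·x + 9·x^2 - 9·x^3)·Dx^4  (order 4).
h: a_k = 0, 4, 3/2, 12, 243/8, 324/5, 12879/80, 2916/7, 4899609/4480, 2916, …
ICs: h(0) = 0, h′(0) = 4, h′′(0) = 3, h′′′(0) = 72.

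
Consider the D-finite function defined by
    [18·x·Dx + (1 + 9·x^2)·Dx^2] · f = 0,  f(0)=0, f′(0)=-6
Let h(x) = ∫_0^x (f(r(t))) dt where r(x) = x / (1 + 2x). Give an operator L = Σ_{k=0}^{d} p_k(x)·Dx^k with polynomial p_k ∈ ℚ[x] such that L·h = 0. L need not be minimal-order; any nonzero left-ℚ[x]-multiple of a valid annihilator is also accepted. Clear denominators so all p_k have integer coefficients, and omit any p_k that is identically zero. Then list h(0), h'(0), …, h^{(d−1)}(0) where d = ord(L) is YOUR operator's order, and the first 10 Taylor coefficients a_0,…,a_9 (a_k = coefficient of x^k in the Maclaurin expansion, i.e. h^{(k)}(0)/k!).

f: a_k = 0, -6, 0, 18, 0, -486/5, 0, 4374/7, 0, -4374, …
f∘r: x↦r, Dx↦Dx/r' in L_f ⇒ L₀.
h=∫₀ˣh₀: take L = L₀·Dx.
L = (4 + 26·x)·Dx^2 + (1 + 4·x + 13·x^2)·Dx^3  (order 3).
h: a_k = 0, 0, -3, 4, -3/2, -12, 199/5, -276/7, -4449/28, 2380/3, …
ICs: h(0) = 0, h′(0) = 0, h′′(0) = -6.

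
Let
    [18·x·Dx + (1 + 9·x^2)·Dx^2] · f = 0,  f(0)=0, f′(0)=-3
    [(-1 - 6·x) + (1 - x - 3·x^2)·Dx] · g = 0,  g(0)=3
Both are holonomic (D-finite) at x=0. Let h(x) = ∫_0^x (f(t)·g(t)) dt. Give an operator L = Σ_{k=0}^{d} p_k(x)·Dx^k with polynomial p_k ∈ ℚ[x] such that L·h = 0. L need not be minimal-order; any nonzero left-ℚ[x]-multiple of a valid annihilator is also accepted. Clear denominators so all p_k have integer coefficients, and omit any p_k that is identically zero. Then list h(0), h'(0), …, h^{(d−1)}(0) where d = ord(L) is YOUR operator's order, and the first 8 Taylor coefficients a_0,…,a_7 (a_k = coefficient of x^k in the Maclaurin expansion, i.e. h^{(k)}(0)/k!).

L = (6 + 18·x + 162·x^2)·Dx + (2 - 6·x + 36·x^2 + 162·x^3)·Dx^2 + (-1 + x - 6·x^2 + 9·x^3 + 27·x^4)·Dx^3  (order 3).
h: a_k = 0, 0, -9/2, -3, -9/4, -36/5, -174/5, -1584/35, …
ICs: h(0) = 0, h′(0) = 0, h′′(0) = -9.

f: a_k = 0, -3, 0, 9, 0, -243/5, 0, 2187/7, …
g: a_k = 3, 3, 12, 21, 57, 120, 291, 651, …
L₀ := L_f ⊗_s L_g (sym. prod.), ord ≤ 2.
h=∫h₀ ⇒ L = L₀·Dx.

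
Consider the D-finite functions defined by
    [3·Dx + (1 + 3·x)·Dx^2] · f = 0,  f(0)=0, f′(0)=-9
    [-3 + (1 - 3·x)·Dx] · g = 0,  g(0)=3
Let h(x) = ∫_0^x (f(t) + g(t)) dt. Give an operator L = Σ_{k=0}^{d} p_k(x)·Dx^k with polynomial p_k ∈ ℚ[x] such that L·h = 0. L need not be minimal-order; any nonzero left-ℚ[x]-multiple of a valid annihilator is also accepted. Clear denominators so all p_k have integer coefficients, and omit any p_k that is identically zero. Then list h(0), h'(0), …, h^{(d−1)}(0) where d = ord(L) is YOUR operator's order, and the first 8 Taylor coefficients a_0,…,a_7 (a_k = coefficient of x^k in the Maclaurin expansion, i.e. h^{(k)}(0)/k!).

f: a_k = 0, -9, 27/2, -27, 243/4, -729/5, 729/2, -6561/7, …
g: a_k = 3, 9, 27, 81, 243, 729, 2187, 6561, …
Sum ⇒ L₀ = lclm(L_f,L_g) in ℚ(x)⟨Dx⟩.
h=∫h₀ ⇒ L = L₀·Dx.
L = (-30 - 18·x)·Dx^2 + (-4 - 48·x - 36·x^2)·Dx^3 + (1 + x - 9·x^2 - 9·x^3)·Dx^4  (order 4).
h: a_k = 0, 3, 0, 27/2, 27/2, 243/4, 486/5, 729/2, …
ICs: h(0) = 0, h′(0) = 3, h′′(0) = 0, h′′′(0) = 81.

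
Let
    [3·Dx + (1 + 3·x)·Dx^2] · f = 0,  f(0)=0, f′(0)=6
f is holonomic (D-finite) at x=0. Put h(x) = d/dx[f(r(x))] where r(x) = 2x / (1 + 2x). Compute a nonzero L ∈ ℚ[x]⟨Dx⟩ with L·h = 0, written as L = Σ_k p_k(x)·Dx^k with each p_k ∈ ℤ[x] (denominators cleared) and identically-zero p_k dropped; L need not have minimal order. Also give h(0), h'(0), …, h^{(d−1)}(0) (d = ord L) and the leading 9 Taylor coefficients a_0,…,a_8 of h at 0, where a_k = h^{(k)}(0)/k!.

f: a_k = 0, 6, -9, 18, -81/2, 486/5, -243, 4374/7, -6561/4, …
f∘r: x↦r, Dx↦Dx/r' in L_f ⇒ L₀.
h₀' ⇒ L via d/dx closure of L₀.
L = (10 + 32·x) + (1 + 10·x + 16·x^2)·Dx  (order 1).
h: a_k = 12, -120, 1008, -8160, 65472, -524160, 4194048, -33553920, 268434432, …
ICs: h(0) = 12.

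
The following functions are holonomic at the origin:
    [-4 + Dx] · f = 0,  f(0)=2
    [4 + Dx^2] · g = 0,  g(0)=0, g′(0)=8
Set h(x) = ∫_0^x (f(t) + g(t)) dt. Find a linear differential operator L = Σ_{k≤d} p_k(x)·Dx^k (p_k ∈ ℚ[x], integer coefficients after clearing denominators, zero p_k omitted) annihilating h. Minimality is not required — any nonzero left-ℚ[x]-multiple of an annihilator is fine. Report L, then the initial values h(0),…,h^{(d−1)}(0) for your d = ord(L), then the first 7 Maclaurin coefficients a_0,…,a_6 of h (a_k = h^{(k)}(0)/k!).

f: a_k = 2, 8, 16, 64/3, 64/3, 256/15, 512/45, …
g: a_k = 0, 8, 0, -16/3, 0, 16/15, 0, …
L₀ := lclm(L_f,L_g); ord L₀ ≤ 1+2.
∫: right-multiply L₀ by Dx.
L = -16·Dx + 4·Dx^2 - 4·Dx^3 + Dx^4  (order 4).
h: a_k = 0, 2, 8, 16/3, 4, 64/15, 136/45, …
ICs: h(0) = 0, h′(0) = 2, h′′(0) = 16, h′′′(0) = 32.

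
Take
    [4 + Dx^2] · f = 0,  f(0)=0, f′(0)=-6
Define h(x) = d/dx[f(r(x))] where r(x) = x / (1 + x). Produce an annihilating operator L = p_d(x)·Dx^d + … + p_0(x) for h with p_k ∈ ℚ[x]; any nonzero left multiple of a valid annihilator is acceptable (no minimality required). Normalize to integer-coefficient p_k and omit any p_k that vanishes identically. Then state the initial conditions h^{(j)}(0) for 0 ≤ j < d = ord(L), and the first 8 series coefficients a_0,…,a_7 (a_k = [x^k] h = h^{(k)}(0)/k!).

L = (10 + 12·x + 6·x^2) + (6 + 18·x + 18·x^2 + 6·x^3)·Dx + (1 + 4·x + 6·x^2 + 4·x^3 + x^4)·Dx^2  (order 2).
h: a_k = -6, 12, -6, -24, 86, -180, 4418/15, -6064/15, …
ICs: h(0) = -6, h′(0) = 12.

f: a_k = 0, -6, 0, 4, 0, -4/5, 0, 8/105, …
f∘r: x↦r, Dx↦Dx/r' in L_f ⇒ L₀.
Derive L from L₀ (diff closure).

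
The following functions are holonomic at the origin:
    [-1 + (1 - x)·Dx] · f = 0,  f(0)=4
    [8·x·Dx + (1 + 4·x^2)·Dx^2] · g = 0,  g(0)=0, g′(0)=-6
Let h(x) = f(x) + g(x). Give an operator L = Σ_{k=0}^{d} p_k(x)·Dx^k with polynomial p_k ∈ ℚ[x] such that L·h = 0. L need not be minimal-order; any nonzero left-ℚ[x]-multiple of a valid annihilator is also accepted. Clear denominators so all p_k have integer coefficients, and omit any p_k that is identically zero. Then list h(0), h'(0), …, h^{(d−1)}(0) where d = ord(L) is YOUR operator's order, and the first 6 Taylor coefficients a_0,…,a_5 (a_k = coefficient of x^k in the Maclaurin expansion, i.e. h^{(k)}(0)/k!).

L = (-8 + 32·x + 96·x^2)·Dx + (7 - 8·x - 20·x^2 + 96·x^3)·Dx^2 + (-1 - 3·x - 12·x^3 + 16·x^4)·Dx^3  (order 3).
h: a_k = 4, -2, 4, 12, 4, -76/5, …
ICs: h(0) = 4, h′(0) = -2, h′′(0) = 8.

f: a_k = 4, 4, 4, 4, 4, 4, …
g: a_k = 0, -6, 0, 8, 0, -96/5, …
L₀ := lclm(L_f,L_g); ord L₀ ≤ 1+2.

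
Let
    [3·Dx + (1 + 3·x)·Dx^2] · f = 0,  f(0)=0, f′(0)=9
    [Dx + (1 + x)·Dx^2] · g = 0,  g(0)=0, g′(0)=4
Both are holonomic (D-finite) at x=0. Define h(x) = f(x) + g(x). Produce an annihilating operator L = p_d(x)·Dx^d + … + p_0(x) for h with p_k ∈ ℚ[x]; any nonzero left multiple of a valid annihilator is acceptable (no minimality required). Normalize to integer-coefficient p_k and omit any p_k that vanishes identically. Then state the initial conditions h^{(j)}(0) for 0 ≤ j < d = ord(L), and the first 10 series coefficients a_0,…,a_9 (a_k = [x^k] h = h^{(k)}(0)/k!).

L = 6·Dx + (8 + 12·x)·Dx^2 + (1 + 4·x + 3·x^2)·Dx^3  (order 3).
h: a_k = 0, 13, -31/2, 85/3, -247/4, 733/5, -2191/6, 6565/7, -19687/8, 59053/9, …
ICs: h(0) = 0, h′(0) = 13, h′′(0) = -31.

f: a_k = 0, 9, -27/2, 27, -243/4, 729/5, -729/2, 6561/7, -19683/8, 6561, …
g: a_k = 0, 4, -2, 4/3, -1, 4/5, -2/3, 4/7, -1/2, 4/9, …
h₀=f+g: left-lcm gives L₀, ord ≤ 4.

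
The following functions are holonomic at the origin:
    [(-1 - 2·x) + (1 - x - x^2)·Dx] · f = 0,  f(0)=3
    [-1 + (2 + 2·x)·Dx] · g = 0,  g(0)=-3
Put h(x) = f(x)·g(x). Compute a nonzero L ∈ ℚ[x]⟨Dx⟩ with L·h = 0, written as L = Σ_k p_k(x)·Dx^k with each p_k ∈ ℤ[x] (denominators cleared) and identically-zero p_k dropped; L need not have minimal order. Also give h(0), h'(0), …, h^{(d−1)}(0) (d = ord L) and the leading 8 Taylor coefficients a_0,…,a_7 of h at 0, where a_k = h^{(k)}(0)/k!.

L = (3 + 5·x + 3·x^2) + (-2 + 4·x^2 + 2·x^3)·Dx  (order 1).
h: a_k = -9, -27/2, -171/8, -567/16, -7227/128, -23589/256, -151983/1024, -492975/2048, …
ICs: h(0) = -9.

f: a_k = 3, 3, 6, 9, 15, 24, 39, 63, …
g: a_k = -3, -3/2, 3/8, -3/16, 15/128, -21/256, 63/1024, -99/2048, …
Product ⇒ symmetric product L₀, ord ≤ 1.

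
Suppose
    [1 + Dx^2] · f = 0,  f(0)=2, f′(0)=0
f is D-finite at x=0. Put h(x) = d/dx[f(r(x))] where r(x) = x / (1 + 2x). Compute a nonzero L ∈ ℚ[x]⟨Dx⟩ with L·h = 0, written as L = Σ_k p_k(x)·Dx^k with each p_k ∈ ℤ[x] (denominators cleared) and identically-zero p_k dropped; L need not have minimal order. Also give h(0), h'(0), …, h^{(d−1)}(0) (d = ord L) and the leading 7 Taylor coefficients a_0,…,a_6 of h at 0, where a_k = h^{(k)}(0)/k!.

f: a_k = 2, 0, -1, 0, 1/12, 0, -1/360, …
Change of var in L_f (x↦r) gives L₀.
Derive L from L₀ (diff closure).
L = (25 + 96·x + 96·x^2) + (12 + 72·x + 144·x^2 + 96·x^3)·Dx + (1 + 8·x + 24·x^2 + 32·x^3 + 16·x^4)·Dx^2  (order 2).
h: a_k = 0, -2, 12, -143/3, 470/3, -27601/60, 12509/10, …
ICs: h(0) = 0, h′(0) = -2.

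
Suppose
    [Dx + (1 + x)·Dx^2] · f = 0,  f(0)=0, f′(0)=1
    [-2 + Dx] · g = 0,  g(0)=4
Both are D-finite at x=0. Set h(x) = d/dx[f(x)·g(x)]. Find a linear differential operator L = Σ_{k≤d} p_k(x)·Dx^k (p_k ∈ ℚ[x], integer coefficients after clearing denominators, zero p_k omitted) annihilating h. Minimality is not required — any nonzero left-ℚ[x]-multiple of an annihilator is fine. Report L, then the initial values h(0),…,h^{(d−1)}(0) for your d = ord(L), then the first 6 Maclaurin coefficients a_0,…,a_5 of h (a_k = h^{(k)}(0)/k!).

L = (4 + 8·x + 8·x^2) + (-4 - 10·x - 8·x^2)·Dx + (1 + 3·x + 2·x^2)·Dx^2  (order 2).
h: a_k = 4, 12, 16, 12, 22/3, 8/3, …
ICs: h(0) = 4, h′(0) = 12.

f: a_k = 0, 1, -1/2, 1/3, -1/4, 1/5, …
g: a_k = 4, 8, 8, 16/3, 8/3, 16/15, …
h₀=f·g: eliminate ⇒ L₀, order ≤ 2·1.
Derive L from L₀ (diff closure).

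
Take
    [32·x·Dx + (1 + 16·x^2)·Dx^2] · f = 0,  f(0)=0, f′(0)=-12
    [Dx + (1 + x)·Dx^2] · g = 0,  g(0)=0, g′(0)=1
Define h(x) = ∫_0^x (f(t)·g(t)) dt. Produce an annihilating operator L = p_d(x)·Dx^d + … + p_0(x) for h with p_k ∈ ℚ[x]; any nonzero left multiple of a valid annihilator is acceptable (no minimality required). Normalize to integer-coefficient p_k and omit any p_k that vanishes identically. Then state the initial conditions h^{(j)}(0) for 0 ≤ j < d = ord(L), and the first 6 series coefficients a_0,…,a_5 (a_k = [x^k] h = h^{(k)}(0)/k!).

L = (4224 + 8384·x + 204800·x^2 + 531456·x^3 + 491520·x^4 + 212992·x^5 + 262144·x^7)·Dx^2 + (4098 + 28864·x + 258368·x^2 + 1045504·x^3 + 1798144·x^4 + 1523712·x^5 + 573440·x^6 + 786432·x^7 + 917504·x^8)·Dx^3 + (132 + 8644·x + 37632·x^2 + 196032·x^3 + 614400·x^4 + 955392·x^5 + 786432·x^6 + 540672·x^7 + 786432·x^8 + 524288·x^9)·Dx^4 + (65 + 258·x + 2497·x^2 + 8576·x^3 + 30336·x^4 + 76800·x^5 + 118272·x^6 + 98304·x^7 + 98304·x^8 + 131072·x^9 + 65536·x^10)·Dx^5  (order 5).
h: a_k = 0, 0, 0, -4, 3/2, 12, …
ICs: h(0) = 0, h′(0) = 0, h′′(0) = 0, h′′′(0) = -24, h′′′′(0) = 36.

f: a_k = 0, -12, 0, 64, 0, -3072/5, …
g: a_k = 0, 1, -1/2, 1/3, -1/4, 1/5, …
Sym-product of L_f,L_g gives L₀ (≤ ord 4).
Integrate: L := L₀·Dx.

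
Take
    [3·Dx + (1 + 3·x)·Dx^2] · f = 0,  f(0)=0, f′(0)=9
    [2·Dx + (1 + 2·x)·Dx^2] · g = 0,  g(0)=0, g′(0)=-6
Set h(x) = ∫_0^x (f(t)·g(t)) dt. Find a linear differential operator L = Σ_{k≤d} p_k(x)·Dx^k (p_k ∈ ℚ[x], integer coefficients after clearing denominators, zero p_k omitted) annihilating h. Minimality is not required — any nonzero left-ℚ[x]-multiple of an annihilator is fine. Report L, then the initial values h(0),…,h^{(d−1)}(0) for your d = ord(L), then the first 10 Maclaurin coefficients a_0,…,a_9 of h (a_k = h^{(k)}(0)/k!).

L = (156 + 720·x + 864·x^2)·Dx^2 + (310 + 2244·x + 5400·x^2 + 4320·x^3)·Dx^3 + (88 + 860·x + 3132·x^2 + 5040·x^3 + 3024·x^4)·Dx^4 + (5 + 62·x + 305·x^2 + 744·x^3 + 900·x^4 + 432·x^5)·Dx^5  (order 5).
h: a_k = 0, 0, 0, -18, 135/4, -63, 495/4, -17901/70, 4419/8, -43362/35, …
ICs: h(0) = 0, h′(0) = 0, h′′(0) = 0, h′′′(0) = -108, h′′′′(0) = 810.

f: a_k = 0, 9, -27/2, 27, -243/4, 729/5, -729/2, 6561/7, -19683/8, 6561, …
g: a_k = 0, -6, 6, -8, 12, -96/5, 32, -384/7, 96, -512/3, …
Product ⇒ symmetric product L₀, ord ≤ 4.
h=∫h₀ ⇒ L = L₀·Dx.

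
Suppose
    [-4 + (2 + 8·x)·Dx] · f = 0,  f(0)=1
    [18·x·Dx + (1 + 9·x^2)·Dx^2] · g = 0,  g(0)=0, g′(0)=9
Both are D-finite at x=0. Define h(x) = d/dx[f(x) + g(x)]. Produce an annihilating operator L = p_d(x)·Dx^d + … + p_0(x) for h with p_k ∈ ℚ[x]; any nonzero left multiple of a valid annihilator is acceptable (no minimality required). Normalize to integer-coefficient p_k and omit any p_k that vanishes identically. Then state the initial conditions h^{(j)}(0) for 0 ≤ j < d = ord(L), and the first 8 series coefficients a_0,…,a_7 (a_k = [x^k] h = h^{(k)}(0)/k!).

f: a_k = 1, 2, -2, 4, -10, 28, -84, 264, …
g: a_k = 0, 9, 0, -27, 0, 729/5, 0, -6561/7, …
f+g: L₀ = lclm(L_f,L_g), ord ≤ 1+2.
h₀' ⇒ L via d/dx closure of L₀.
L = (-18 - 180·x + 486·x^2 + 972·x^3) + (-15 - 72·x - 9·x^2 + 1944·x^3 + 3402·x^4)·Dx + (-1 + 5·x + 54·x^2 + 153·x^3 + 567·x^4 + 972·x^5)·Dx^2  (order 2).
h: a_k = 11, -4, -69, -40, 869, -504, -4713, -6864, …
ICs: h(0) = 11, h′(0) = -4.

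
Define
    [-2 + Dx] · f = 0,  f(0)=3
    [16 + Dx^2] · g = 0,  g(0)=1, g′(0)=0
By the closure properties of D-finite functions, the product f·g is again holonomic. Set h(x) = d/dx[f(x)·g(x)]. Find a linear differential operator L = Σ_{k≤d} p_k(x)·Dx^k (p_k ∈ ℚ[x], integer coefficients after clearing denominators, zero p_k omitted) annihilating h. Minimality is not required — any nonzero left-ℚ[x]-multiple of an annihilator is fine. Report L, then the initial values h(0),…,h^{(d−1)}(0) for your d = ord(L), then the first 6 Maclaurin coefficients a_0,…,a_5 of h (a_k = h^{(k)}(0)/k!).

L = 20 - 4·Dx + Dx^2  (order 2).
h: a_k = 6, -36, -132, -56, 164, 936/5, …
ICs: h(0) = 6, h′(0) = -36.

f: a_k = 3, 6, 6, 4, 2, 4/5, …
g: a_k = 1, 0, -8, 0, 32/3, 0, …
Product ⇒ symmetric product L₀, ord ≤ 2.
h₀' ⇒ L via d/dx closure of L₀.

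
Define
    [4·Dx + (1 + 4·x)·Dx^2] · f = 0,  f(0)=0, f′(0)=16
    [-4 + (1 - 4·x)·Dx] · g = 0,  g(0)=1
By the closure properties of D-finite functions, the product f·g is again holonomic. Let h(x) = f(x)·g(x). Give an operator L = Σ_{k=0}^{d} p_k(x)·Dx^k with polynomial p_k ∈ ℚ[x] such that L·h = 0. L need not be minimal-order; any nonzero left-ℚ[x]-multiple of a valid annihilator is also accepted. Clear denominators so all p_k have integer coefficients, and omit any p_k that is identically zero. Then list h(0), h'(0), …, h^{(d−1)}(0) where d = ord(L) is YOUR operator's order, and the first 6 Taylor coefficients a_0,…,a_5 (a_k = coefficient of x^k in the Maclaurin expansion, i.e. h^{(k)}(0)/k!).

L = 16 + (4 + 48·x)·Dx + (-1 + 16·x^2)·Dx^2  (order 2).
h: a_k = 0, 16, 32, 640/3, 1792/3, 48128/15, …
ICs: h(0) = 0, h′(0) = 16.

f: a_k = 0, 16, -32, 256/3, -256, 4096/5, …
g: a_k = 1, 4, 16, 64, 256, 1024, …
Product ⇒ symmetric product L₀, ord ≤ 2.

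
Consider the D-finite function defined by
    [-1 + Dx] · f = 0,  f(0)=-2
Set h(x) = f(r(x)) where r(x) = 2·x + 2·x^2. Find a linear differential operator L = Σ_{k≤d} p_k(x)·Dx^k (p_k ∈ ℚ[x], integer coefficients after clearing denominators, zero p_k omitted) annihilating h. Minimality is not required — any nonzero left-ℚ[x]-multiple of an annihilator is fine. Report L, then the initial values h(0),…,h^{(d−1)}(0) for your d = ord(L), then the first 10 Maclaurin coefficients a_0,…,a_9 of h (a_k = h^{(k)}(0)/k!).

f: a_k = -2, -2, -1, -1/3, -1/12, -1/60, -1/360, -1/2520, -1/20160, -1/181440, …
Change of var in L_f (x↦r) gives L₀.
L = (-2 - 4·x) + Dx  (order 1).
h: a_k = -2, -4, -8, -32/3, -40/3, -208/15, -608/45, -3712/315, -3056/315, -4192/567, …
ICs: h(0) = -2.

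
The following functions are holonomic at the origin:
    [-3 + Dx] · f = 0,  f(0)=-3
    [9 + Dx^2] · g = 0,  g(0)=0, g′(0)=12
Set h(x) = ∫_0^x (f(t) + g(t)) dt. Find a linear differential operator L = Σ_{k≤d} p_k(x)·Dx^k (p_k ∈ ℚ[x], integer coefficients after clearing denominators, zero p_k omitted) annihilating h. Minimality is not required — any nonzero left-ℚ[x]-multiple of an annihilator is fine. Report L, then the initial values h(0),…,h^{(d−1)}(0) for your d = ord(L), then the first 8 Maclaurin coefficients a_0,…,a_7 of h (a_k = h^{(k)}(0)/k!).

f: a_k = -3, -9, -27/2, -27/2, -81/8, -243/40, -243/80, -729/560, …
g: a_k = 0, 12, 0, -18, 0, 81/10, 0, -243/140, …
h₀=f+g: left-lcm gives L₀, ord ≤ 3.
h=∫₀ˣh₀: take L = L₀·Dx.
L = -27·Dx + 9·Dx^2 - 3·Dx^3 + Dx^4  (order 4).
h: a_k = 0, -3, 3/2, -9/2, -63/8, -81/40, 27/80, -243/560, …
ICs: h(0) = 0, h′(0) = -3, h′′(0) = 3, h′′′(0) = -27.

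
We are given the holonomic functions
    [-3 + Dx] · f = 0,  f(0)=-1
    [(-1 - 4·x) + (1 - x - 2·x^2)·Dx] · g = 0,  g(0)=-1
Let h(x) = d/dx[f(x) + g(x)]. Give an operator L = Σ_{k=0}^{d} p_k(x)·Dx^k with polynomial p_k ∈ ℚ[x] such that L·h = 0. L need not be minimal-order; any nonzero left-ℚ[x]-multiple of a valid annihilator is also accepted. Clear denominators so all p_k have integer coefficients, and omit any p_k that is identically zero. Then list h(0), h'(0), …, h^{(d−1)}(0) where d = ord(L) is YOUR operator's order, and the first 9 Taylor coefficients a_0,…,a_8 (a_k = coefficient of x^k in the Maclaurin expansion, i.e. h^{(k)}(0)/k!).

L = (12 + 126·x + 144·x^2 + 336·x^3 + 144·x^4) + (-7 - 42·x - 81·x^2 - 88·x^3 + 60·x^4 + 48·x^5)·Dx + (1 + 11·x^2 - 8·x^3 - 36·x^4 - 16·x^5)·Dx^2  (order 2).
h: a_k = -4, -15, -57/2, -115/2, -921/8, -10563/40, -47843/80, -766809/560, -13751307/4480, …
ICs: h(0) = -4, h′(0) = -15.

f: a_k = -1, -3, -9/2, -9/2, -27/8, -81/40, -81/80, -243/560, -729/4480, …
g: a_k = -1, -1, -3, -5, -11, -21, -43, -85, -171, …
Weyl lclm of L_f,L_g ⇒ L₀ (ord ≤ 2).
h₀' ⇒ L via d/dx closure of L₀.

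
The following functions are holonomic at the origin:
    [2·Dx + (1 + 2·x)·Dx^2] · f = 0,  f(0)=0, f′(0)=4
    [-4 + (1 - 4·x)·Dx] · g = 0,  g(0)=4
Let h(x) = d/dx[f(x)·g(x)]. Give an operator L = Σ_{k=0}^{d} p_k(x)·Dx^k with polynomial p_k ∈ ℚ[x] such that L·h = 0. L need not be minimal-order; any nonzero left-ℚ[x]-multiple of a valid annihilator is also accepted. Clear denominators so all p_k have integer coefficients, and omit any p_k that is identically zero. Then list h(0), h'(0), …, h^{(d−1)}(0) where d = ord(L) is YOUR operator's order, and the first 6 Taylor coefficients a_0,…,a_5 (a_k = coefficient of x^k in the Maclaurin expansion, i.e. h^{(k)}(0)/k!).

f: a_k = 0, 4, -4, 16/3, -8, 64/5, …
g: a_k = 4, 16, 64, 256, 1024, 4096, …
Product ⇒ symmetric product L₀, ord ≤ 2.
h₀' ⇒ L via d/dx closure of L₀.
L = 32 + (8 + 40·x)·Dx + (-1 + 2·x + 8·x^2)·Dx^2  (order 2).
h: a_k = 16, 96, 640, 9856/3, 50048/3, 397824/5, …
ICs: h(0) = 16, h′(0) = 96.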